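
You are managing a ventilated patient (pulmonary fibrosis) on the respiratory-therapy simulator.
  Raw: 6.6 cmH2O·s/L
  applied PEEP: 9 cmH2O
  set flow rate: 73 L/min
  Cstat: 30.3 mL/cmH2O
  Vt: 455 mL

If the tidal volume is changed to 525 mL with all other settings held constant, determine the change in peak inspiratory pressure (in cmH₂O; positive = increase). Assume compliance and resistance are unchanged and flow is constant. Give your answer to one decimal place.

2.3

PIP = Vt/C + R·V̇ + PEEP (constant-flow equation of motion).
Only the elastic term changes: ΔPIP = ΔVt / C = (525 − 455) / 30.3 = 2.31 cmH2O.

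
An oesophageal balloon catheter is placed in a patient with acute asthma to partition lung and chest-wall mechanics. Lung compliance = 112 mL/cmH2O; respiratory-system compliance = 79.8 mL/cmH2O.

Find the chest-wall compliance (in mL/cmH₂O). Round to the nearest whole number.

1/Ccw = 1/Crs − 1/CL.
1/Ccw = 1/79.8 − 1/112 = 0.003603.
Ccw = 277.55 mL/cmH2O.

278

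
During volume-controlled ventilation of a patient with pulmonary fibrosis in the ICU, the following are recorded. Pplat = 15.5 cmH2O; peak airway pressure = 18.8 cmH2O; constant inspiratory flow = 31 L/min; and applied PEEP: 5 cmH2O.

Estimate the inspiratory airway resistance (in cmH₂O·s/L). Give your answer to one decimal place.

Flow: 31 L/min ÷ 60 = 0.5167 L/s.
Raw = (PIP − Pplat) / flow = (18.8 − 15.5) / 0.5167 = 3.3 / 0.5167 = 6.387 cmH2O·s/L.

6.4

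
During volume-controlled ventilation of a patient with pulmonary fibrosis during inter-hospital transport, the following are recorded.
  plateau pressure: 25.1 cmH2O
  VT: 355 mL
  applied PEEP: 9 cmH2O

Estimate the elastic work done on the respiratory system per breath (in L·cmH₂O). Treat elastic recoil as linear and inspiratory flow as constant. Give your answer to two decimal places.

Elastic work ≈ ½ × (Pplat − PEEP) × Vt = 0.5 × (25.1 − 9) × 0.355 L = 0.5 × 16.1 × 0.355 = 2.858 L·cmH2O.

2.86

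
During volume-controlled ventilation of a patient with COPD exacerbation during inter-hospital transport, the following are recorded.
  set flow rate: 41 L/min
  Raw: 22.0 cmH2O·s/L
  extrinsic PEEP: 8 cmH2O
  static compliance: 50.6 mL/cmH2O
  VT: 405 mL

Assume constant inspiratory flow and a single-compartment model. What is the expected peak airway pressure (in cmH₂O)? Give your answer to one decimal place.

Flow: 41 L/min ÷ 60 = 0.6833 L/s.
Equation of motion (constant flow): PIP = Vt/C + R·V̇ + PEEP.
PIP = 405/50.6 + 22.0×0.6833 + 8 = 8.004 + 15.033 + 8 = 31.037 cmH2O.

31.0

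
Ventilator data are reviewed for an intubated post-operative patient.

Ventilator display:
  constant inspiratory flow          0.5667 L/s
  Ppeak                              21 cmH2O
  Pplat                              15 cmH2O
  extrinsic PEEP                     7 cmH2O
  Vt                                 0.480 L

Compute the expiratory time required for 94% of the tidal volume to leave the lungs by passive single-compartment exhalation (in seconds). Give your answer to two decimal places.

1.79

R = (PIP − Pplat)/V̇ = (21 − 15) / 0.5667 = 6.0/0.5667 = 10.588 cmH2O·s/L.
C = Vt/(Pplat − PEEP) = 480.0 / (15 − 7) = 480.0/8.0 = 60.0 mL/cmH2O.
τ = R × C = 10.588 × 0.06 L/cmH2O = 0.6353 s.
t = −τ·ln(1 − 0.94) = −0.6353·ln(0.06) = 1.787 s.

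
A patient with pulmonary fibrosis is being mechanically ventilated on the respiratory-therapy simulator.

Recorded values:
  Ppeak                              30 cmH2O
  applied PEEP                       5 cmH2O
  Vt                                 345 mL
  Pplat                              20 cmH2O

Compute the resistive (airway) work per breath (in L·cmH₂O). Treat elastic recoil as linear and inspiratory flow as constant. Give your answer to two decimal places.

With constant inspiratory flow the resistive pressure is constant at PIP − Pplat = 30 − 20 = 10.0 cmH2O, so resistive work = 10.0 × 0.345 = 3.45 L·cmH2O.

3.45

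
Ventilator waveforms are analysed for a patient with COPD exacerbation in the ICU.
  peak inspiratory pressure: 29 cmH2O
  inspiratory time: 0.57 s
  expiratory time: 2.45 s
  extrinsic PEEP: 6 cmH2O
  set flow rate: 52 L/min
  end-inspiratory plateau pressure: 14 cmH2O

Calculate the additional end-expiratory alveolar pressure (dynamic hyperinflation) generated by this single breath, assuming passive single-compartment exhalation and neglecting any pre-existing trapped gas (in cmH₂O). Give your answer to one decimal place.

0.8

Flow: 52 L/min ÷ 60 = 0.8667 L/s.
Vt = flow × Ti = 0.8667 L/s × 0.57 s × 1000 mL/L = 494.02 mL.
R = (PIP − Pplat)/V̇ = (29 − 14) / 0.8667 = 15.0/0.8667 = 17.307 cmH2O·s/L.
C = Vt/(Pplat − PEEP) = 494.02 / (14 − 6) = 494.02/8.0 = 61.753 mL/cmH2O.
τ = R × C = 17.307 × 0.06175 L/cmH2O = 1.069 s.
Fraction remaining = e^(−Te/τ) = e^(−2.45/1.069) = 0.1011; trapped volume = 494.02 × 0.1011 = 49.945 mL.
Additional alveolar pressure from trapping ≈ V_trapped / C = 49.945 / 61.753 = 0.8088 cmH2O.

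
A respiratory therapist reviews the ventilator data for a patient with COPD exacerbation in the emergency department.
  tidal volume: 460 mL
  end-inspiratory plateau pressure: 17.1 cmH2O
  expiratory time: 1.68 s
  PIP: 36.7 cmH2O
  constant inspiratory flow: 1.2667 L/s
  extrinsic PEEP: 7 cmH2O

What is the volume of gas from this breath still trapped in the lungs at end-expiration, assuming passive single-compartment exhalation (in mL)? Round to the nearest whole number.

42

R = (PIP − Pplat)/V̇ = (36.7 − 17.1) / 1.2667 = 19.6/1.2667 = 15.473 cmH2O·s/L.
C = Vt/(Pplat − PEEP) = 460.0 / (17.1 − 7) = 460.0/10.1 = 45.545 mL/cmH2O.
τ = R × C = 15.473 × 0.04555 L/cmH2O = 0.7048 s.
Fraction remaining = e^(−Te/τ) = e^(−1.68/0.7048) = 0.09221.
Trapped volume = 460.0 × 0.09221 = 42.417 mL.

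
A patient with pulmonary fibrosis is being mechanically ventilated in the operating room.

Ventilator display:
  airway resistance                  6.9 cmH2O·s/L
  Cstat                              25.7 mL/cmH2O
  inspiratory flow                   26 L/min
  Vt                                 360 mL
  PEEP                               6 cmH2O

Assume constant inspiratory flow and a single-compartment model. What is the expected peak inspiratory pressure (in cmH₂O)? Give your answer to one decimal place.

Flow: 26 L/min ÷ 60 = 0.4333 L/s.
Equation of motion (constant flow): PIP = Vt/C + R·V̇ + PEEP.
PIP = 360/25.7 + 6.9×0.4333 + 6 = 14.008 + 2.99 + 6 = 22.998 cmH2O.

23.0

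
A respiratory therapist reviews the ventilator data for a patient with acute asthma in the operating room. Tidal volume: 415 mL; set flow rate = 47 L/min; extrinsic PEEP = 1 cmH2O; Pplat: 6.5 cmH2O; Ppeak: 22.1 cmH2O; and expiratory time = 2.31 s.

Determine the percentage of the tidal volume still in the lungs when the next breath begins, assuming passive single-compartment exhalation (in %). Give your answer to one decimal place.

21.5

Flow: 47 L/min ÷ 60 = 0.7833 L/s.
R = (PIP − Pplat)/V̇ = (22.1 − 6.5) / 0.7833 = 15.6/0.7833 = 19.916 cmH2O·s/L.
C = Vt/(Pplat − PEEP) = 415.0 / (6.5 − 1) = 415.0/5.5 = 75.455 mL/cmH2O.
τ = R × C = 19.916 × 0.07546 L/cmH2O = 1.503 s.
Fraction remaining at end-expiration = e^(−Te/τ) = e^(−2.31/1.503) = 0.215 → 21.5%.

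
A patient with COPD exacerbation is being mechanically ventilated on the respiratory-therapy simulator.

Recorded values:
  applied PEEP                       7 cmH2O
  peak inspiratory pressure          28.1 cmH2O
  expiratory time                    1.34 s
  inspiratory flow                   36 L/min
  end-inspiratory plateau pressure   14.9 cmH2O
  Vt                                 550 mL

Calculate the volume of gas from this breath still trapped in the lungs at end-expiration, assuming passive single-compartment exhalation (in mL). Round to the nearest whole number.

229

Flow: 36 L/min ÷ 60 = 0.6 L/s.
R = (PIP − Pplat)/V̇ = (28.1 − 14.9) / 0.6 = 13.2/0.6 = 22.0 cmH2O·s/L.
C = Vt/(Pplat − PEEP) = 550.0 / (14.9 − 7) = 550.0/7.9 = 69.62 mL/cmH2O.
τ = R × C = 22.0 × 0.06962 L/cmH2O = 1.532 s.
Fraction remaining = e^(−Te/τ) = e^(−1.34/1.532) = 0.417.
Trapped volume = 550.0 × 0.417 = 229.35 mL.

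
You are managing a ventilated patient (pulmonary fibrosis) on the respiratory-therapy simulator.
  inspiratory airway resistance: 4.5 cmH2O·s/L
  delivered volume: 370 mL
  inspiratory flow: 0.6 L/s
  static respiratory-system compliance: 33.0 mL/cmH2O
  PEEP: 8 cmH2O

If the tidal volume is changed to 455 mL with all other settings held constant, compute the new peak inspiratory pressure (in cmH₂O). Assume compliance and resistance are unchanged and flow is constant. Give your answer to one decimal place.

PIP = Vt/C + R·V̇ + PEEP (constant-flow equation of motion).
Only the elastic term changes: ΔPIP = ΔVt / C = (455 − 370) / 33.0 = 2.576 cmH2O.
Original PIP = 370/33.0 + 4.5×0.6 + 8 = 21.912 cmH2O; new PIP = 21.912 + (2.576) = 24.488 cmH2O.

24.5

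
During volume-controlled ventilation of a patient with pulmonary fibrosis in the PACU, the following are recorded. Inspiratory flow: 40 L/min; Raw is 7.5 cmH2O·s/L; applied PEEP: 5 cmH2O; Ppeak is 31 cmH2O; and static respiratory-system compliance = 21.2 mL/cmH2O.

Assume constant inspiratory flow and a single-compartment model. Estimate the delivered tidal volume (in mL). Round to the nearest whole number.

445

Flow: 40 L/min ÷ 60 = 0.6667 L/s.
Equation of motion (constant flow): PIP = Vt/C + R·V̇ + PEEP.
Vt/C = PIP − R·V̇ − PEEP = 31 − 5.0 − 5 = 21.0 cmH2O.
Vt = C × 21.0 = 21.2 × 21.0 = 445.2 mL.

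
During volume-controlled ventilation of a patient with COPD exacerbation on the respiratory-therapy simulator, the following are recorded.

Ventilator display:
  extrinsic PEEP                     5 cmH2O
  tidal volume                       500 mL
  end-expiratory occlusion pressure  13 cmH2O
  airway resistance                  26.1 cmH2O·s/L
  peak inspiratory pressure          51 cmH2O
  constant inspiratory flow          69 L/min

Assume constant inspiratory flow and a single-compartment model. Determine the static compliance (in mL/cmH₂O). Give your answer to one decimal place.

62.6

Flow: 69 L/min ÷ 60 = 1.15 L/s.
Total PEEP = 13 cmH2O (set 5 + intrinsic 8); this is the baseline alveolar pressure.
Equation of motion (constant flow): PIP = Vt/C + R·V̇ + PEEP.
Vt/C = PIP − R·V̇ − PEEP = 51 − 26.1×1.15 − 13 = 51 − 30.015 − 13 = 7.985 cmH2O.
C = Vt / 7.985 = 500 / 7.985 = 62.617 mL/cmH2O.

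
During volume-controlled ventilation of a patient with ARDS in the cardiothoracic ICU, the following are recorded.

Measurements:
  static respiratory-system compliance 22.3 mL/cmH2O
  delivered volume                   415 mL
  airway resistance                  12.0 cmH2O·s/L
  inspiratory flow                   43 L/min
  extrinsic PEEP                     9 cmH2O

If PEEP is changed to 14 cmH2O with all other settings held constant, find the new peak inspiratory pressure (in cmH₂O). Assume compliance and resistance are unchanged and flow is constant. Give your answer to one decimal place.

Flow: 43 L/min ÷ 60 = 0.7167 L/s.
PIP = Vt/C + R·V̇ + PEEP (constant-flow equation of motion).
Only the baseline term changes: ΔPIP = ΔPEEP = 14 − 9 = 5.0 cmH2O.
Original PIP = 415/22.3 + 12.0×0.7167 + 9 = 36.21 cmH2O; new PIP = 36.21 + (5.0) = 41.21 cmH2O.

41.2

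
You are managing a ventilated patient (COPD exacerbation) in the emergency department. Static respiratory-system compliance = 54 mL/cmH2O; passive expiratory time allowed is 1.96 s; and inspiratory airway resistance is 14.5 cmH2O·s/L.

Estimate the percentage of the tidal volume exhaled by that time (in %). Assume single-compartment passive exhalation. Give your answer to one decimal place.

91.8

τ = R × C = 14.5 × 54 mL/cmH2O = 14.5 × 0.054 L/cmH2O = 0.783 s.
Passive exhalation: V(t)/V₀ = e^(−t/τ) = e^(−1.96/0.783) = 0.08182.
Fraction exhaled = 1 − 0.08182 = 0.9182 → 91.82%.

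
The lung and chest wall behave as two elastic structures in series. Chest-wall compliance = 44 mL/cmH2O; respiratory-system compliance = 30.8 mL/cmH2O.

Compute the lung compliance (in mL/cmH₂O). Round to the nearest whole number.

103

1/CL = 1/Crs − 1/Ccw.
1/CL = 1/30.8 − 1/44 = 0.00974.
CL = 102.67 mL/cmH2O.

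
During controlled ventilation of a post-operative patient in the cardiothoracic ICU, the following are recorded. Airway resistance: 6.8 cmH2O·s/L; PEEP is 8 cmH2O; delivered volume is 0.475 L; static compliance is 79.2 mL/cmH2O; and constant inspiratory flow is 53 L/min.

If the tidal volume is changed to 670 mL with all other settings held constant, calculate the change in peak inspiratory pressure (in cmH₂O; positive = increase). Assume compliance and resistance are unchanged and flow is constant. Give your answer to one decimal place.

2.5

PIP = Vt/C + R·V̇ + PEEP (constant-flow equation of motion).
Only the elastic term changes: ΔPIP = ΔVt / C = (670 − 475) / 79.2 = 2.462 cmH2O.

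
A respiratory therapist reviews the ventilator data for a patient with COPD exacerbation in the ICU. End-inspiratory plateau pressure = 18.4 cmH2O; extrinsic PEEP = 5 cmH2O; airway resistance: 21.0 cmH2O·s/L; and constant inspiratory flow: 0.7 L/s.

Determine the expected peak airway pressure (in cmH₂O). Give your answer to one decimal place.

PIP = Pplat + Raw × flow = 18.4 + 21.0 × 0.7 = 18.4 + 14.7 = 33.1 cmH2O.

33.1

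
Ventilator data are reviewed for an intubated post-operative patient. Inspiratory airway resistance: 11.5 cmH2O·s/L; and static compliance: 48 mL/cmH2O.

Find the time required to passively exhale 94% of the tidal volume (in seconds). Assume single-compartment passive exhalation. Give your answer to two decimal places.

1.55

τ = R × C = 11.5 × 48 mL/cmH2O = 11.5 × 0.048 L/cmH2O = 0.552 s.
Exhaled fraction f = 1 − e^(−t/τ) → t = −τ·ln(1 − f) = −0.552·ln(0.06) = 1.553 s.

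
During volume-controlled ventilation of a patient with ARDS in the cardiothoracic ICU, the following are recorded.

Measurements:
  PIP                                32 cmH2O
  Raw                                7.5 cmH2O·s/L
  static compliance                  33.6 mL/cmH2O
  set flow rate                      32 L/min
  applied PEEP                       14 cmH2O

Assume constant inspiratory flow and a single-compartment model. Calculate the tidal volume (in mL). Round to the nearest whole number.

Flow: 32 L/min ÷ 60 = 0.5333 L/s.
Equation of motion (constant flow): PIP = Vt/C + R·V̇ + PEEP.
Vt/C = PIP − R·V̇ − PEEP = 32 − 4.0 − 14 = 14.0 cmH2O.
Vt = C × 14.0 = 33.6 × 14.0 = 470.4 mL.

470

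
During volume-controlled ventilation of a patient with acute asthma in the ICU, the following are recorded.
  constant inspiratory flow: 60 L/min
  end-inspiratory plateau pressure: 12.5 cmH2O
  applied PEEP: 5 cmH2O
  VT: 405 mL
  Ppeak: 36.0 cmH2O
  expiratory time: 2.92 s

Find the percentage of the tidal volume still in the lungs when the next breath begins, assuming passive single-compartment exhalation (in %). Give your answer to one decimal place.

10.0

Flow: 60 L/min ÷ 60 = 1 L/s.
R = (PIP − Pplat)/V̇ = (36.0 − 12.5) / 1 = 23.5/1 = 23.5 cmH2O·s/L.
C = Vt/(Pplat − PEEP) = 405.0 / (12.5 − 5) = 405.0/7.5 = 54.0 mL/cmH2O.
τ = R × C = 23.5 × 0.054 L/cmH2O = 1.269 s.
Fraction remaining at end-expiration = e^(−Te/τ) = e^(−2.92/1.269) = 0.1002 → 10.02%.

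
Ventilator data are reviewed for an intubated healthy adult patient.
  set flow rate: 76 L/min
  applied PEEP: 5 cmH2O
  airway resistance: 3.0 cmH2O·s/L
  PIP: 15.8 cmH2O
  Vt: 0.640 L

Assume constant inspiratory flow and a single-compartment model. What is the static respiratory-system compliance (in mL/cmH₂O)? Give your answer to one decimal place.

Flow: 76 L/min ÷ 60 = 1.2667 L/s.
Equation of motion (constant flow): PIP = Vt/C + R·V̇ + PEEP.
Vt/C = PIP − R·V̇ − PEEP = 15.8 − 3.0×1.2667 − 5 = 15.8 − 3.8 − 5 = 7.0 cmH2O.
C = Vt / 7.0 = 640 / 7.0 = 91.429 mL/cmH2O.

91.4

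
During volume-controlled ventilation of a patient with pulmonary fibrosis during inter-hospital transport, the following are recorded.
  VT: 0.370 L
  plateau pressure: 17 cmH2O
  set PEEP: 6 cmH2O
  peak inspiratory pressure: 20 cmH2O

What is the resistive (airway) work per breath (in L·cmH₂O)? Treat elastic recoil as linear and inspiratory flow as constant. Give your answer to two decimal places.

1.11

With constant inspiratory flow the resistive pressure is constant at PIP − Pplat = 20 − 17 = 3.0 cmH2O, so resistive work = 3.0 × 0.370 = 1.11 L·cmH2O.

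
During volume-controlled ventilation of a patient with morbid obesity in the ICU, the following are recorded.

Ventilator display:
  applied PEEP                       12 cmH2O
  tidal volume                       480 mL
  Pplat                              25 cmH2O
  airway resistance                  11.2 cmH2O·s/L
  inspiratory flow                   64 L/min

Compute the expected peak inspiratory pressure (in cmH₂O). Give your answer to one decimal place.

36.9

Flow: 64 L/min ÷ 60 = 1.0667 L/s.
PIP = Pplat + Raw × flow = 25 + 11.2 × 1.0667 = 25 + 11.947 = 36.947 cmH2O.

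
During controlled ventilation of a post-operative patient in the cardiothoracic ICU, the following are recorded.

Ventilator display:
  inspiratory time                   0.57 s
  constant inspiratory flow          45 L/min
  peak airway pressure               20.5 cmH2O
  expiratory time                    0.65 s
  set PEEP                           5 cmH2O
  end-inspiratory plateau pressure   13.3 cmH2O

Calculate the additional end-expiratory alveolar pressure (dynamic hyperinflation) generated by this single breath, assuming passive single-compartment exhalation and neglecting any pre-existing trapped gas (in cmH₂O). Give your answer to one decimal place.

2.2

Flow: 45 L/min ÷ 60 = 0.75 L/s.
Vt = flow × Ti = 0.75 L/s × 0.57 s × 1000 mL/L = 427.5 mL.
R = (PIP − Pplat)/V̇ = (20.5 − 13.3) / 0.75 = 7.2/0.75 = 9.6 cmH2O·s/L.
C = Vt/(Pplat − PEEP) = 427.5 / (13.3 − 5) = 427.5/8.3 = 51.506 mL/cmH2O.
τ = R × C = 9.6 × 0.05151 L/cmH2O = 0.4945 s.
Fraction remaining = e^(−Te/τ) = e^(−0.65/0.4945) = 0.2686; trapped volume = 427.5 × 0.2686 = 114.83 mL.
Additional alveolar pressure from trapping ≈ V_trapped / C = 114.83 / 51.506 = 2.229 cmH2O.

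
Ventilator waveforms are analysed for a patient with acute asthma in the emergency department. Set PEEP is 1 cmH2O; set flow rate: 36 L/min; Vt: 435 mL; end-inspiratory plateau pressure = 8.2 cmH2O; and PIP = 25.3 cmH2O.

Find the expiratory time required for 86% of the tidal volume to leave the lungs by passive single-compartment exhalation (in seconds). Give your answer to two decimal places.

Flow: 36 L/min ÷ 60 = 0.6 L/s.
R = (PIP − Pplat)/V̇ = (25.3 − 8.2) / 0.6 = 17.1/0.6 = 28.5 cmH2O·s/L.
C = Vt/(Pplat − PEEP) = 435.0 / (8.2 − 1) = 435.0/7.2 = 60.417 mL/cmH2O.
τ = R × C = 28.5 × 0.06042 L/cmH2O = 1.722 s.
t = −τ·ln(1 − 0.86) = −1.722·ln(0.14) = 3.386 s.

3.39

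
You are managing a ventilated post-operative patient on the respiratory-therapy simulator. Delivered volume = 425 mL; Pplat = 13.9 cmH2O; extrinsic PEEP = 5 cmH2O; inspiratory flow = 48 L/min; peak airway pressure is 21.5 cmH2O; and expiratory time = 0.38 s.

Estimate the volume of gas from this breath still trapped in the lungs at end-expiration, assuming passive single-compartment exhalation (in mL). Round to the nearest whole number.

184

Flow: 48 L/min ÷ 60 = 0.8 L/s.
R = (PIP − Pplat)/V̇ = (21.5 − 13.9) / 0.8 = 7.6/0.8 = 9.5 cmH2O·s/L.
C = Vt/(Pplat − PEEP) = 425.0 / (13.9 − 5) = 425.0/8.9 = 47.753 mL/cmH2O.
τ = R × C = 9.5 × 0.04775 L/cmH2O = 0.4536 s.
Fraction remaining = e^(−Te/τ) = e^(−0.38/0.4536) = 0.4327.
Trapped volume = 425.0 × 0.4327 = 183.9 mL.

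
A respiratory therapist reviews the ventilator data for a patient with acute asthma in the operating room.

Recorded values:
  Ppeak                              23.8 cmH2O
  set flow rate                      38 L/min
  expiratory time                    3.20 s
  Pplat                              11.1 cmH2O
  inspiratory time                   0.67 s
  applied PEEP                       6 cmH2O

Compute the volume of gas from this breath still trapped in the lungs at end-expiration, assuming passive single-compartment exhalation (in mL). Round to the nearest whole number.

Flow: 38 L/min ÷ 60 = 0.6333 L/s.
Vt = flow × Ti = 0.6333 L/s × 0.67 s × 1000 mL/L = 424.31 mL.
R = (PIP − Pplat)/V̇ = (23.8 − 11.1) / 0.6333 = 12.7/0.6333 = 20.054 cmH2O·s/L.
C = Vt/(Pplat − PEEP) = 424.31 / (11.1 − 6) = 424.31/5.1 = 83.198 mL/cmH2O.
τ = R × C = 20.054 × 0.0832 L/cmH2O = 1.668 s.
Fraction remaining = e^(−Te/τ) = e^(−3.20/1.668) = 0.1468.
Trapped volume = 424.31 × 0.1468 = 62.289 mL.

62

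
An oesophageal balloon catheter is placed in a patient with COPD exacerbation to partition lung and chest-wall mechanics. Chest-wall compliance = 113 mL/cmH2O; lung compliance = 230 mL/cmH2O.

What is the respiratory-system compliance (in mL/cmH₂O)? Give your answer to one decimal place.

75.8

Lung and chest wall are elastances in series: 1/Crs = 1/CL + 1/Ccw.
1/Crs = 1/230 + 1/113 = 0.0132.
Crs = 75.758 mL/cmH2O.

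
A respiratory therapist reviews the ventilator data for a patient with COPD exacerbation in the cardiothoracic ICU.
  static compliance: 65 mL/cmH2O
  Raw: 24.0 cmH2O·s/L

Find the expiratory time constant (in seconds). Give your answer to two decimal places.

1.56

τ = R × C = 24.0 × 65 mL/cmH2O = 24.0 × 0.065 L/cmH2O = 1.56 s.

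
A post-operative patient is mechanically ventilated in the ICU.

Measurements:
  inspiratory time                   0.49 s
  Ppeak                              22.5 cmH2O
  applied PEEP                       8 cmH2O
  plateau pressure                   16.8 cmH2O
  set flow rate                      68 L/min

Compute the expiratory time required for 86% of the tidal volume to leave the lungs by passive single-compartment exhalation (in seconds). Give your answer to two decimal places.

Flow: 68 L/min ÷ 60 = 1.1333 L/s.
Vt = flow × Ti = 1.1333 L/s × 0.49 s × 1000 mL/L = 555.32 mL.
R = (PIP − Pplat)/V̇ = (22.5 − 16.8) / 1.1333 = 5.7/1.1333 = 5.03 cmH2O·s/L.
C = Vt/(Pplat − PEEP) = 555.32 / (16.8 − 8) = 555.32/8.8 = 63.105 mL/cmH2O.
τ = R × C = 5.03 × 0.06311 L/cmH2O = 0.3174 s.
t = −τ·ln(1 − 0.86) = −0.3174·ln(0.14) = 0.624 s.

0.62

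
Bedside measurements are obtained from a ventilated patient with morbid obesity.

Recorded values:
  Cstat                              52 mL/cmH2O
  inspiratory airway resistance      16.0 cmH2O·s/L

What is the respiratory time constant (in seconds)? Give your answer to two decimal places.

τ = R × C = 16.0 × 52 mL/cmH2O = 16.0 × 0.052 L/cmH2O = 0.832 s.

0.83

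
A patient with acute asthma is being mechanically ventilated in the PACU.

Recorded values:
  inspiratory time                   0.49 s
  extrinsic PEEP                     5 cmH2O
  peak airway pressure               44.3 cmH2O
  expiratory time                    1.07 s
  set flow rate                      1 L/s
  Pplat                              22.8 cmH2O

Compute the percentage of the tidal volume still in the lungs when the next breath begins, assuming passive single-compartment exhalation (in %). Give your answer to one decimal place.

16.4

Vt = flow × Ti = 1 L/s × 0.49 s × 1000 mL/L = 490.0 mL.
R = (PIP − Pplat)/V̇ = (44.3 − 22.8) / 1 = 21.5/1 = 21.5 cmH2O·s/L.
C = Vt/(Pplat − PEEP) = 490.0 / (22.8 − 5) = 490.0/17.8 = 27.528 mL/cmH2O.
τ = R × C = 21.5 × 0.02753 L/cmH2O = 0.5919 s.
Fraction remaining at end-expiration = e^(−Te/τ) = e^(−1.07/0.5919) = 0.164 → 16.4%.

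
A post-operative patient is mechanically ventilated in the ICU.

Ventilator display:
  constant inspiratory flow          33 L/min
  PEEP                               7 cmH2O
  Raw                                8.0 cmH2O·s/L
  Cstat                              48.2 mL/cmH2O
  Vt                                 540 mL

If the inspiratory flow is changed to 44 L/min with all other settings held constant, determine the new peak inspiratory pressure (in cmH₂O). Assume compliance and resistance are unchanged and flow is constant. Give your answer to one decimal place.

Flow: 33 L/min ÷ 60 = 0.55 L/s.
New flow: 44 L/min ÷ 60 = 0.7333 L/s.
PIP = Vt/C + R·V̇ + PEEP (constant-flow equation of motion).
Only the resistive term changes: ΔPIP = R × ΔV̇ = 8.0 × (0.7333 − 0.55) = 8.0 × 0.1833 = 1.466 cmH2O.
Original PIP = 540/48.2 + 8.0×0.55 + 7 = 22.603 cmH2O; new PIP = 22.603 + (1.466) = 24.069 cmH2O.

24.1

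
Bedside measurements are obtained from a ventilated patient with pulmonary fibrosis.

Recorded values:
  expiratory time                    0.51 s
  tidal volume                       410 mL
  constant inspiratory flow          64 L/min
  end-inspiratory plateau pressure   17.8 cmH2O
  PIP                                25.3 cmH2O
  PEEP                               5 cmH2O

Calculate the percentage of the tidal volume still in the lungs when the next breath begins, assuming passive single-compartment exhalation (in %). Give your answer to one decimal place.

10.4

Flow: 64 L/min ÷ 60 = 1.0667 L/s.
R = (PIP − Pplat)/V̇ = (25.3 − 17.8) / 1.0667 = 7.5/1.0667 = 7.031 cmH2O·s/L.
C = Vt/(Pplat − PEEP) = 410.0 / (17.8 − 5) = 410.0/12.8 = 32.031 mL/cmH2O.
τ = R × C = 7.031 × 0.03203 L/cmH2O = 0.2252 s.
Fraction remaining at end-expiration = e^(−Te/τ) = e^(−0.51/0.2252) = 0.1039 → 10.39%.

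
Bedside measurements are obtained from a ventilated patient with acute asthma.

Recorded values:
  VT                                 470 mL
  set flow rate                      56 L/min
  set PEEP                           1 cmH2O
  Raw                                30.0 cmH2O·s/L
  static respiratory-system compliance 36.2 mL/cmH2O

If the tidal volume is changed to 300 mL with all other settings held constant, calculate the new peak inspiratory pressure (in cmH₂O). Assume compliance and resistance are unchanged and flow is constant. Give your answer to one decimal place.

37.3

Flow: 56 L/min ÷ 60 = 0.9333 L/s.
PIP = Vt/C + R·V̇ + PEEP (constant-flow equation of motion).
Only the elastic term changes: ΔPIP = ΔVt / C = (300 − 470) / 36.2 = -4.696 cmH2O.
Original PIP = 470/36.2 + 30.0×0.9333 + 1 = 41.982 cmH2O; new PIP = 41.982 + (-4.696) = 37.286 cmH2O.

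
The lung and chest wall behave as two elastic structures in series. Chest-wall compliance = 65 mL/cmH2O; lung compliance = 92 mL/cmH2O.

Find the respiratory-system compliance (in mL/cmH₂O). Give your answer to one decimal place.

38.1

Lung and chest wall are elastances in series: 1/Crs = 1/CL + 1/Ccw.
1/Crs = 1/92 + 1/65 = 0.02625.
Crs = 38.095 mL/cmH2O.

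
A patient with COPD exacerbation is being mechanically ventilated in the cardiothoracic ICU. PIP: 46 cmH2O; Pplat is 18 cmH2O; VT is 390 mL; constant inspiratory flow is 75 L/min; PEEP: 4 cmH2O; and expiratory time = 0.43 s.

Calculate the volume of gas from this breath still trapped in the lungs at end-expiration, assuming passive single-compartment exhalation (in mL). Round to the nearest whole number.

Flow: 75 L/min ÷ 60 = 1.25 L/s.
R = (PIP − Pplat)/V̇ = (46 − 18) / 1.25 = 28.0/1.25 = 22.4 cmH2O·s/L.
C = Vt/(Pplat − PEEP) = 390.0 / (18 − 4) = 390.0/14.0 = 27.857 mL/cmH2O.
τ = R × C = 22.4 × 0.02786 L/cmH2O = 0.6241 s.
Fraction remaining = e^(−Te/τ) = e^(−0.43/0.6241) = 0.5021.
Trapped volume = 390.0 × 0.5021 = 195.82 mL.

196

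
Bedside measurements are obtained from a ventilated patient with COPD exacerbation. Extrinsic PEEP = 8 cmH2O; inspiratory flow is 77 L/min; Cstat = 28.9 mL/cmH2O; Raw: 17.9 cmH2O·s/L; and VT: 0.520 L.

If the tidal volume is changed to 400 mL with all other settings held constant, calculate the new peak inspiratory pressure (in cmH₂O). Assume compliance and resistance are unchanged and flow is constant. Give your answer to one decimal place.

44.8

Flow: 77 L/min ÷ 60 = 1.2833 L/s.
PIP = Vt/C + R·V̇ + PEEP (constant-flow equation of motion).
Only the elastic term changes: ΔPIP = ΔVt / C = (400 − 520) / 28.9 = -4.152 cmH2O.
Original PIP = 520/28.9 + 17.9×1.2833 + 8 = 48.964 cmH2O; new PIP = 48.964 + (-4.152) = 44.812 cmH2O.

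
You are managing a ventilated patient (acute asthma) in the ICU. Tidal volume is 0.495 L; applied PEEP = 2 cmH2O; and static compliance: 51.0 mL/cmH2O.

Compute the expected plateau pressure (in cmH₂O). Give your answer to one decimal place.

Pplat = PEEP + Vt / Cstat = 2 + 495 / 51.0 = 2 + 9.706 = 11.706 cmH2O.

11.7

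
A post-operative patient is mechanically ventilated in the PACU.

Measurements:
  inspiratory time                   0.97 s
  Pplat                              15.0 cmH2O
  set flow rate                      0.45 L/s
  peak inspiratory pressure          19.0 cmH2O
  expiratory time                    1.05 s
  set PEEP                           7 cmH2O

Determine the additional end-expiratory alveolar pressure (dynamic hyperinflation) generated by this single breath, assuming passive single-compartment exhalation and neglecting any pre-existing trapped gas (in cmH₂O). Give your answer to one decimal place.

Vt = flow × Ti = 0.45 L/s × 0.97 s × 1000 mL/L = 436.5 mL.
R = (PIP − Pplat)/V̇ = (19.0 − 15.0) / 0.45 = 4.0/0.45 = 8.889 cmH2O·s/L.
C = Vt/(Pplat − PEEP) = 436.5 / (15.0 − 7) = 436.5/8.0 = 54.563 mL/cmH2O.
τ = R × C = 8.889 × 0.05456 L/cmH2O = 0.485 s.
Fraction remaining = e^(−Te/τ) = e^(−1.05/0.485) = 0.1148; trapped volume = 436.5 × 0.1148 = 50.11 mL.
Additional alveolar pressure from trapping ≈ V_trapped / C = 50.11 / 54.563 = 0.9184 cmH2O.

0.9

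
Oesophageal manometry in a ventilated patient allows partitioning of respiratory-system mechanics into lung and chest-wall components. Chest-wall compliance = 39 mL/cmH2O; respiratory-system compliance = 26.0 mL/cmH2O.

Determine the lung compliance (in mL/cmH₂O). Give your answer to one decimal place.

78.0

1/CL = 1/Crs − 1/Ccw.
1/CL = 1/26.0 − 1/39 = 0.01282.
CL = 78.003 mL/cmH2O.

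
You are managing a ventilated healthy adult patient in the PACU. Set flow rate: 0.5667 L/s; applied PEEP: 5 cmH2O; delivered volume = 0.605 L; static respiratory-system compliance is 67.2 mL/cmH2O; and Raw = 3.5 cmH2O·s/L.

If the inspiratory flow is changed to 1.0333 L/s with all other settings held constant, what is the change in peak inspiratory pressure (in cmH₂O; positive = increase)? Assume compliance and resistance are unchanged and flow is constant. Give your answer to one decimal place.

1.6

PIP = Vt/C + R·V̇ + PEEP (constant-flow equation of motion).
Only the resistive term changes: ΔPIP = R × ΔV̇ = 3.5 × (1.0333 − 0.5667) = 3.5 × 0.4666 = 1.633 cmH2O.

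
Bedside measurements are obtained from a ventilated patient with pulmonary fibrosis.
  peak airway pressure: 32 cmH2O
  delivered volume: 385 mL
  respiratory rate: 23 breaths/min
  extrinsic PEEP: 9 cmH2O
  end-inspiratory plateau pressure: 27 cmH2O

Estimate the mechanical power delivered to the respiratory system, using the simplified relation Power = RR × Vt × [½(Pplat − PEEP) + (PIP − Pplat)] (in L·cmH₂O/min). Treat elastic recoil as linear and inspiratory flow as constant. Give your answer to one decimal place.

Per-breath work = Vt × [½(Pplat−PEEP) + (PIP−Pplat)] = 0.385 × [0.5×18.0 + 5.0] = 0.385 × 14.0 = 5.39 L·cmH2O.
Power = 23 × 5.39 = 123.97 L·cmH2O/min.

124.0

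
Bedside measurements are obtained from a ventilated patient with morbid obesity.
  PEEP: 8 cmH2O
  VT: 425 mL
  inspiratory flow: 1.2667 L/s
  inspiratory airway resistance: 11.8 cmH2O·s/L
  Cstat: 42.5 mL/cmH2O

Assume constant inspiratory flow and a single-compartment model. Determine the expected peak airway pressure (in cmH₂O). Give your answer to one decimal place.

32.9

Equation of motion (constant flow): PIP = Vt/C + R·V̇ + PEEP.
PIP = 425/42.5 + 11.8×1.2667 + 8 = 10.0 + 14.947 + 8 = 32.947 cmH2O.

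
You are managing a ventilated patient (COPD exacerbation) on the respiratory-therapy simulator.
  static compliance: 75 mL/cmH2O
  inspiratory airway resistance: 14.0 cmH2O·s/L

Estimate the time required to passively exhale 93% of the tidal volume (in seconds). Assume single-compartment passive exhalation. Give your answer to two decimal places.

τ = R × C = 14.0 × 75 mL/cmH2O = 14.0 × 0.075 L/cmH2O = 1.05 s.
Exhaled fraction f = 1 − e^(−t/τ) → t = −τ·ln(1 − f) = −1.05·ln(0.07) = 2.792 s.

2.79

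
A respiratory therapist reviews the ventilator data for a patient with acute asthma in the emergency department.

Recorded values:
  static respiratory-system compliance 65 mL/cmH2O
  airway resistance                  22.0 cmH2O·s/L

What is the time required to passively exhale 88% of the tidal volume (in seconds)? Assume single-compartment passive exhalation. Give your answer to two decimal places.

τ = R × C = 22.0 × 65 mL/cmH2O = 22.0 × 0.065 L/cmH2O = 1.43 s.
Exhaled fraction f = 1 − e^(−t/τ) → t = −τ·ln(1 − f) = −1.43·ln(0.12) = 3.032 s.

3.03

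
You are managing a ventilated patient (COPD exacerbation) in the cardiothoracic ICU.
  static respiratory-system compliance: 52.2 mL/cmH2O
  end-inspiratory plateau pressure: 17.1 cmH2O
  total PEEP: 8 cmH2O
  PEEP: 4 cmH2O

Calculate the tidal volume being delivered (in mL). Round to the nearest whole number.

475

End-expiratory occlusion gives total PEEP = 8 cmH2O (intrinsic PEEP = 8 − 4 = 4). Use total PEEP for the elastic gradient.
Vt = Cstat × (Pplat − PEEPtotal) = 52.2 × (17.1 − 8) = 52.2 × 9.1 = 475.02 mL.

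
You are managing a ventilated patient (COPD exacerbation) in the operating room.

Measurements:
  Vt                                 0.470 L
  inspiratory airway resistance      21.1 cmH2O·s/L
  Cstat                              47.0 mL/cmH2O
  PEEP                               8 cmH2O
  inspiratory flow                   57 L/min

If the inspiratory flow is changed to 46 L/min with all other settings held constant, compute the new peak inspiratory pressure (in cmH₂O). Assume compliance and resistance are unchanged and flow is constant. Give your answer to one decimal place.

34.2

Flow: 57 L/min ÷ 60 = 0.95 L/s.
New flow: 46 L/min ÷ 60 = 0.7667 L/s.
PIP = Vt/C + R·V̇ + PEEP (constant-flow equation of motion).
Only the resistive term changes: ΔPIP = R × ΔV̇ = 21.1 × (0.7667 − 0.95) = 21.1 × -0.1833 = -3.868 cmH2O.
Original PIP = 470/47.0 + 21.1×0.95 + 8 = 38.045 cmH2O; new PIP = 38.045 + (-3.868) = 34.177 cmH2O.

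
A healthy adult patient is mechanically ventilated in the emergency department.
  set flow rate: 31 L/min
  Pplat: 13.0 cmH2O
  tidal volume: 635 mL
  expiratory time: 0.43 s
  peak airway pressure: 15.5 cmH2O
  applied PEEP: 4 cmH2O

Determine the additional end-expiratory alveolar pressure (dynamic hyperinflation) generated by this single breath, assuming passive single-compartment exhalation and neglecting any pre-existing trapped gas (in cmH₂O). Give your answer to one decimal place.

2.6

Flow: 31 L/min ÷ 60 = 0.5167 L/s.
R = (PIP − Pplat)/V̇ = (15.5 − 13.0) / 0.5167 = 2.5/0.5167 = 4.838 cmH2O·s/L.
C = Vt/(Pplat − PEEP) = 635.0 / (13.0 − 4) = 635.0/9.0 = 70.556 mL/cmH2O.
τ = R × C = 4.838 × 0.07056 L/cmH2O = 0.3414 s.
Fraction remaining = e^(−Te/τ) = e^(−0.43/0.3414) = 0.2838; trapped volume = 635.0 × 0.2838 = 180.21 mL.
Additional alveolar pressure from trapping ≈ V_trapped / C = 180.21 / 70.556 = 2.554 cmH2O.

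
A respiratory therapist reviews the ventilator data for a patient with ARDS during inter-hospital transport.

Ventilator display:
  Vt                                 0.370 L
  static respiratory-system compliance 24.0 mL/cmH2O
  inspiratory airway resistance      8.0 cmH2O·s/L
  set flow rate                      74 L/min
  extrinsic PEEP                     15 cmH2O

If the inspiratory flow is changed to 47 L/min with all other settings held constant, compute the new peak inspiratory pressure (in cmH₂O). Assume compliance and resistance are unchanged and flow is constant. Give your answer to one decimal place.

36.7

Flow: 74 L/min ÷ 60 = 1.2333 L/s.
New flow: 47 L/min ÷ 60 = 0.7833 L/s.
PIP = Vt/C + R·V̇ + PEEP (constant-flow equation of motion).
Only the resistive term changes: ΔPIP = R × ΔV̇ = 8.0 × (0.7833 − 1.2333) = 8.0 × -0.45 = -3.6 cmH2O.
Original PIP = 370/24.0 + 8.0×1.2333 + 15 = 40.283 cmH2O; new PIP = 40.283 + (-3.6) = 36.683 cmH2O.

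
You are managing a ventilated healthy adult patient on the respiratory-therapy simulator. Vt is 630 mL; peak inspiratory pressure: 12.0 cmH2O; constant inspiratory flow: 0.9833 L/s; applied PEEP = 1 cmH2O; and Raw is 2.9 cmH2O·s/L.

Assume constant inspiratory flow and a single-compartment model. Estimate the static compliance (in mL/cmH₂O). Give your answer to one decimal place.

Equation of motion (constant flow): PIP = Vt/C + R·V̇ + PEEP.
Vt/C = PIP − R·V̇ − PEEP = 12.0 − 2.9×0.9833 − 1 = 12.0 − 2.852 − 1 = 8.148 cmH2O.
C = Vt / 8.148 = 630 / 8.148 = 77.32 mL/cmH2O.

77.3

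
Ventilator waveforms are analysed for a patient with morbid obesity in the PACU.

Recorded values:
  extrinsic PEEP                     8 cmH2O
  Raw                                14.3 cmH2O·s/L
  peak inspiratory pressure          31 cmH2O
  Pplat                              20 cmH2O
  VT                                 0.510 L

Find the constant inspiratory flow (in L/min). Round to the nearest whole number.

46

flow = (PIP − Pplat) / Raw = (31 − 20) / 14.3 = 0.7692 L/s × 60 = 46.152 L/min.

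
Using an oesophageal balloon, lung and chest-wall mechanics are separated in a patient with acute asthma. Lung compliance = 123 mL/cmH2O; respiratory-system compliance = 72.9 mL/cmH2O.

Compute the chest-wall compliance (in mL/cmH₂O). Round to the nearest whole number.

1/Ccw = 1/Crs − 1/CL.
1/Ccw = 1/72.9 − 1/123 = 0.005587.
Ccw = 178.99 mL/cmH2O.

179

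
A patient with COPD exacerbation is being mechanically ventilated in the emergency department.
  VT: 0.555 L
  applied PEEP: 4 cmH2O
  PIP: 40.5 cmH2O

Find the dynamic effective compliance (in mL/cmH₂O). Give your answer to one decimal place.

15.2

Dynamic compliance = Vt / (PIP − PEEP) = 555 / (40.5 − 4) = 555 / 36.5 = 15.205 mL/cmH2O.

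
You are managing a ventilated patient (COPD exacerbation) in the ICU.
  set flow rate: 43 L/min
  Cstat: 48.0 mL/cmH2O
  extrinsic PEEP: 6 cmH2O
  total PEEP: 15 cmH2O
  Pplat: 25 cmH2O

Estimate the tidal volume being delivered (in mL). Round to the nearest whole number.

End-expiratory occlusion gives total PEEP = 15 cmH2O (intrinsic PEEP = 15 − 6 = 9). Use total PEEP for the elastic gradient.
Vt = Cstat × (Pplat − PEEPtotal) = 48.0 × (25 − 15) = 48.0 × 10.0 = 480.0 mL.

480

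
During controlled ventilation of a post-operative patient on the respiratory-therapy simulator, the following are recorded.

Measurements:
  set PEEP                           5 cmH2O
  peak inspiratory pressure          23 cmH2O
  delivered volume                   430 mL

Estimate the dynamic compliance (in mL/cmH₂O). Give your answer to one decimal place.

23.9

Dynamic compliance = Vt / (PIP − PEEP) = 430 / (23 − 5) = 430 / 18.0 = 23.889 mL/cmH2O.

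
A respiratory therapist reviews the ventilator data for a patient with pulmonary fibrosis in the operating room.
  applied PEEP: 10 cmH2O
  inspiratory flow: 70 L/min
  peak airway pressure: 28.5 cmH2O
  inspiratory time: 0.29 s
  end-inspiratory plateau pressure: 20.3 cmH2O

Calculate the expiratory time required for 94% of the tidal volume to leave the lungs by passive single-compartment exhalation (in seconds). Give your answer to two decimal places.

Flow: 70 L/min ÷ 60 = 1.1667 L/s.
Vt = flow × Ti = 1.1667 L/s × 0.29 s × 1000 mL/L = 338.34 mL.
R = (PIP − Pplat)/V̇ = (28.5 − 20.3) / 1.1667 = 8.2/1.1667 = 7.028 cmH2O·s/L.
C = Vt/(Pplat − PEEP) = 338.34 / (20.3 − 10) = 338.34/10.3 = 32.849 mL/cmH2O.
τ = R × C = 7.028 × 0.03285 L/cmH2O = 0.2309 s.
t = −τ·ln(1 − 0.94) = −0.2309·ln(0.06) = 0.6496 s.

0.65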